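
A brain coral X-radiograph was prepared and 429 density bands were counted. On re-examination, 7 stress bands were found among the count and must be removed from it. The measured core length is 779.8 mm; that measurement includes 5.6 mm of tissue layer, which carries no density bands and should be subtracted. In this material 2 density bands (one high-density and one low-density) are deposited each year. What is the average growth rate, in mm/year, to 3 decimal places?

True density band count = 429 − 7 = 422.
422 density bands at 2 per year is 422 / 2 = 211 years.
The growth record spans 779.8 − 5.6 = 774.2 mm.
Mean rate = 774.2 mm / 211 years ≈ 3.669 mm/year.

3.669 mm/year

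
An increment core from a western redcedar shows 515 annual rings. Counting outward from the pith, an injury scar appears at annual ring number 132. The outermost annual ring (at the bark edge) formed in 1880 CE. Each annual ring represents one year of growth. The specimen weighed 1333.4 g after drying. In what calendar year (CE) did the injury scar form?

1497 CE

The injury scar sits at annual ring 132 from the pith, so 515 − 132 = 383 annual rings formed after it.
Counting back 383 years from 1880 CE places the injury scar in 1880 − 383 = 1497 CE.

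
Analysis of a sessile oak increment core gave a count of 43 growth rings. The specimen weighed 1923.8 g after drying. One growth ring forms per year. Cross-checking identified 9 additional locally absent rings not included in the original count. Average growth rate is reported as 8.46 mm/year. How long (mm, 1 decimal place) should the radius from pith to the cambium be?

Correcting the raw count gives 43 + 9 = 52 true growth rings.
52 years at 8.46 mm/year gives 8.46 × 52 = 439.9 mm.

439.9 mm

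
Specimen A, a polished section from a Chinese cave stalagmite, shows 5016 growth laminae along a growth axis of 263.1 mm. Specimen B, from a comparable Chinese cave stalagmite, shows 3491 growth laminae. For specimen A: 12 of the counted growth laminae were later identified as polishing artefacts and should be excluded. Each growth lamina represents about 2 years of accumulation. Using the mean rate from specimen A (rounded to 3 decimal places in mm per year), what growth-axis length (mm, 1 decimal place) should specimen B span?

181.5 mm

Specimen A: after corrections the count is 5016 − 12 = 5004 growth laminae.
Specimen A: multiplying by 2 years per growth lamina: 5004 × 2 = 10008 years.
A: 263.1 mm over 10008 years gives 263.1 / 10008 ≈ 0.026 mm per year.
Specimen B: at 2 years per growth lamina, 3491 × 2 = 6982 years. B's length ≈ 0.026 × 6982 = 181.5 mm.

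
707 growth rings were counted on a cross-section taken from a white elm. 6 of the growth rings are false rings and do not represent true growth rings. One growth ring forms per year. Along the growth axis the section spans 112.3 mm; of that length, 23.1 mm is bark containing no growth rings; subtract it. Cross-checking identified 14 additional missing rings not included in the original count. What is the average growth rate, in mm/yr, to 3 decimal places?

Correcting the raw count gives 707 − 6 + 14 = 715 true growth rings.
The growth record spans 112.3 − 23.1 = 89.2 mm.
89.2 mm over 715 years gives 89.2 / 715 ≈ 0.125 mm/yr.

0.125 mm/yr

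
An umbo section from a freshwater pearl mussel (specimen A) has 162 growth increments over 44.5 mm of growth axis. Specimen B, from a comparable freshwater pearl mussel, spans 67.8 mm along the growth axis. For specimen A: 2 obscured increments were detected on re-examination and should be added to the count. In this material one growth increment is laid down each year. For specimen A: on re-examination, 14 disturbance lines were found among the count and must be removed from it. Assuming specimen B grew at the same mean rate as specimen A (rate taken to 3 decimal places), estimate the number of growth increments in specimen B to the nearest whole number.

Specimen A: correcting the raw count gives 162 − 14 + 2 = 150 true growth increments.
A: Mean rate = 44.5 mm / 150 years ≈ 0.297 mm per year.
For B, 67.8 / 0.297 = 228.28 years ≈ 228 growth increments.

228 growth increments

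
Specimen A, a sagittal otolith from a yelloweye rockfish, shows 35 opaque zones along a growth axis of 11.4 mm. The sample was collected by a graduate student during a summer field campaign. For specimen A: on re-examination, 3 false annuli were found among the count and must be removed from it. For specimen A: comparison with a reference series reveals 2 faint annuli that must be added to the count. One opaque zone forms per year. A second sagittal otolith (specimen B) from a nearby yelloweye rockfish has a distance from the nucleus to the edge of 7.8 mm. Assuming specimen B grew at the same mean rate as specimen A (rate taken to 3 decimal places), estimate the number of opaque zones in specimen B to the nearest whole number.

23 opaque zones

Specimen A: adjusted count: 35 − 3 + 2 = 34 opaque zones.
A: Extension rate ≈ 11.4 / 34 = 0.335 mm/yr.
B spans 7.8 / 0.335 = 23.28 years ≈ 23 opaque zones.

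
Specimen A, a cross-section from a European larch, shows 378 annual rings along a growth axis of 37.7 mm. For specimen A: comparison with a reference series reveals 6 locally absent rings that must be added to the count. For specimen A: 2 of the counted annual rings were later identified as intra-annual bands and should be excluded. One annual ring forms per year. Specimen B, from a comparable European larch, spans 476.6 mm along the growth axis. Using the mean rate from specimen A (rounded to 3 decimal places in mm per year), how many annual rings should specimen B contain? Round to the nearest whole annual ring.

4814 annual rings

Specimen A: adjusted count: 378 − 2 + 6 = 382 annual rings.
A: Extension rate ≈ 37.7 / 382 = 0.099 mm per year.
For B, 476.6 / 0.099 = 4814.14 years ≈ 4814 annual rings.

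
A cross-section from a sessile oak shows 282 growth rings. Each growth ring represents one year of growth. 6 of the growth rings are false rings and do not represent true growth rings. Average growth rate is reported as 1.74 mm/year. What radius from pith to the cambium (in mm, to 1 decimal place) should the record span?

480.2 mm

After corrections the count is 282 − 6 = 276 growth rings.
Predicted length = 1.74 mm/year × 276 years = 480.2 mm.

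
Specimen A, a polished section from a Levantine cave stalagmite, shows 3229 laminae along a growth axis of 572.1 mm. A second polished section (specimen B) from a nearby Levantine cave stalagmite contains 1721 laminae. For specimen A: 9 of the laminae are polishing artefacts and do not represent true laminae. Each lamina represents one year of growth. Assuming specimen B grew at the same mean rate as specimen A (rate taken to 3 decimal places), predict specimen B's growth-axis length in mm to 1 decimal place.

Specimen A: adjusted count: 3229 − 9 = 3220 laminae.
A: Mean rate = 572.1 mm / 3220 years ≈ 0.178 mm/yr.
Length of B = 0.178 × 1721 = 306.3 mm.

306.3 mm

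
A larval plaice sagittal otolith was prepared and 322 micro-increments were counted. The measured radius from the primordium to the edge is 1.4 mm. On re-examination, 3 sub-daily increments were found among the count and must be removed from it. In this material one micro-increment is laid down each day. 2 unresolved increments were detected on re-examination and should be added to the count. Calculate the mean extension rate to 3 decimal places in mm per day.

0.004 mm per day

Correcting the raw count gives 322 − 3 + 2 = 321 true micro-increments.
Mean rate = 1.4 mm / 321 days ≈ 0.004 mm per day.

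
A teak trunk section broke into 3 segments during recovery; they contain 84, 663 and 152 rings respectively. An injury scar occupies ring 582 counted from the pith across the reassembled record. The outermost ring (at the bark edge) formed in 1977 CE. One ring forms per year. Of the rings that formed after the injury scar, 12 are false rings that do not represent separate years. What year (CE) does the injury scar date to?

1672 CE

Total rings = 84 + 663 + 152 = 899.
The injury scar sits at ring 582 from the pith, so 899 − 582 = 317 rings formed after it.
317 − 12 false = 305 true rings after the injury scar.
The ring at the bark edge is 1977 CE, so the injury scar dates to 1977 − 305 = 1672 CE.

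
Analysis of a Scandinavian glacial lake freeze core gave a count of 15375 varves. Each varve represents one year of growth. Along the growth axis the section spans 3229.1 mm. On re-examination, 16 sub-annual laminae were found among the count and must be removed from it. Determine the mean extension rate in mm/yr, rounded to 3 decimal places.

0.210 mm/yr

After corrections the count is 15375 − 16 = 15359 varves.
Extension rate ≈ 3229.1 / 15359 = 0.210 mm/yr.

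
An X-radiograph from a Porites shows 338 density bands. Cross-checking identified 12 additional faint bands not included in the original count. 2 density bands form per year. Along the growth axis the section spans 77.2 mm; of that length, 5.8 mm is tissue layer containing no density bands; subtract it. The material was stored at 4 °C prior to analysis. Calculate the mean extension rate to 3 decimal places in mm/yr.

0.408 mm/yr

Adjusted count: 338 + 12 = 350 density bands.
350 density bands at 2 per year is 350 / 2 = 175 years.
Net length = 77.2 − 5.8 = 71.4 mm.
71.4 mm over 175 years gives 71.4 / 175 ≈ 0.408 mm/yr.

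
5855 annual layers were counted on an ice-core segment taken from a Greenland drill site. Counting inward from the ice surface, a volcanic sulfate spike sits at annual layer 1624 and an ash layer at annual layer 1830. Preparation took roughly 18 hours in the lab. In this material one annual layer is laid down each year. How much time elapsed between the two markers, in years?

206 years

The two markers are separated by 1830 − 1624 = 206 annual layers.
That is 206 years at one annual layer per year.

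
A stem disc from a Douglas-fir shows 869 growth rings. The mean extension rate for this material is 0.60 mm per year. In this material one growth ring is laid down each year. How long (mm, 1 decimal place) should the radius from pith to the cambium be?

The record spans 869 years at 0.60 mm per year.
Predicted length = 0.60 mm/year × 869 years = 521.4 mm.

521.4 mm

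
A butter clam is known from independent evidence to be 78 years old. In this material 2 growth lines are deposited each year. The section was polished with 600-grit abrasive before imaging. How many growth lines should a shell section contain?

With 2 growth lines per year, 78 years would produce 78 × 2 = 156 growth lines.
So 156 growth lines should be present.

156 growth lines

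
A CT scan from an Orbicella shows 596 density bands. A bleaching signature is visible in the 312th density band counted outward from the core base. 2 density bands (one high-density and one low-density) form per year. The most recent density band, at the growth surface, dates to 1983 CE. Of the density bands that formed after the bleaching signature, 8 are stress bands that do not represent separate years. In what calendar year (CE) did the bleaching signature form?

1845 CE

The bleaching signature sits at density band 312 from the core base, so 596 − 312 = 284 density bands formed after it.
284 − 8 false = 276 true density bands after the bleaching signature.
276 density bands at 2 per year is 276 / 2 = 138 years.
Counting back 138 years from 1983 CE places the bleaching signature in 1983 − 138 = 1845 CE.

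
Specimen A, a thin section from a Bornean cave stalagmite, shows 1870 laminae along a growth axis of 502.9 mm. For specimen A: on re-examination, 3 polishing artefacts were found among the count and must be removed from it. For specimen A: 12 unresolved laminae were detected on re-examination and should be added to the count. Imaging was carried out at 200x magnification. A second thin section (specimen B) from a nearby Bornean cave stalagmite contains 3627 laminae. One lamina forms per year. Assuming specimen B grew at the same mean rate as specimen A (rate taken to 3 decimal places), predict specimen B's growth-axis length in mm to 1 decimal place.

Specimen A: adjusted count: 1870 − 3 + 12 = 1879 laminae.
A: Extension rate ≈ 502.9 / 1879 = 0.268 mm per year.
For B, 0.268 mm/year × 3627 years = 972.0 mm.

972.0 mm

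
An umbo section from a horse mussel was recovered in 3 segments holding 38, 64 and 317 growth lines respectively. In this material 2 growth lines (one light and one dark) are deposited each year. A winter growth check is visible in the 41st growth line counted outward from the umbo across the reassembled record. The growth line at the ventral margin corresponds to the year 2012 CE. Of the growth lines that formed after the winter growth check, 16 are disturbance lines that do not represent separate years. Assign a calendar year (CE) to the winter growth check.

1831 CE

Total growth lines = 38 + 64 + 317 = 419.
Between growth line 41 and the ventral margin there are 419 − 41 = 378 growth lines.
378 − 16 false = 362 true growth lines after the winter growth check.
With 2 growth lines per year, 362 / 2 = 181 years.
Counting back 181 years from 2012 CE places the winter growth check in 2012 − 181 = 1831 CE.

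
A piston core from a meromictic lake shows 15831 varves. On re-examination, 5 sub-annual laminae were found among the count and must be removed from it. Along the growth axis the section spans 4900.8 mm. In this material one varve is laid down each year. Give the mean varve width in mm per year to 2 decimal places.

0.31 mm per year

True varve count = 15831 − 5 = 15826.
Mean rate = 4900.8 mm / 15826 years ≈ 0.31 mm per year.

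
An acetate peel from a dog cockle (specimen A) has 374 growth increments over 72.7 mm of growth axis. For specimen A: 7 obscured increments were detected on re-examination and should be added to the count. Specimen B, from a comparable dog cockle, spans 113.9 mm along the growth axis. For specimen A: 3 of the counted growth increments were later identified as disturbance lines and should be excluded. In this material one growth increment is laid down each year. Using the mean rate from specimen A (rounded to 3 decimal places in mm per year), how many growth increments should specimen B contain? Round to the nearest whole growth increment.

Specimen A: correcting the raw count gives 374 − 3 + 7 = 378 true growth increments.
A: 72.7 mm over 378 years gives 72.7 / 378 ≈ 0.192 mm per year.
Specimen B: 113.9 mm / 0.192 mm per year = 593.23 years ≈ 593 growth increments.

593 growth increments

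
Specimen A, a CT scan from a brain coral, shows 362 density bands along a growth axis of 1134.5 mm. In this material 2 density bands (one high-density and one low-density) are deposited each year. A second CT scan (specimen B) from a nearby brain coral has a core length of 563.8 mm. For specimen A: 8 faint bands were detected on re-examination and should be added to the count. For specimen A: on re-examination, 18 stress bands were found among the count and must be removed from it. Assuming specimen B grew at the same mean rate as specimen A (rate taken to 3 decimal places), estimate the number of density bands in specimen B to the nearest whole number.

175 density bands

Specimen A: adjusted count: 362 − 18 + 8 = 352 density bands.
Specimen A: 352 density bands at 2 per year is 352 / 2 = 176 years.
A: Extension rate ≈ 1134.5 / 176 = 6.446 mm/yr.
B spans 563.8 / 6.446 = 87.47 years; at 2 density bands per year that is 87.47 × 2 ≈ 175 density bands.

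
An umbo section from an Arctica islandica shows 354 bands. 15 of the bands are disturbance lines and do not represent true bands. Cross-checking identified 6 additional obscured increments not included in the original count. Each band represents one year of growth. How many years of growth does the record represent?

Correcting the raw count gives 354 − 15 + 6 = 345 true bands.
One band per year makes the duration 345 years.

345 years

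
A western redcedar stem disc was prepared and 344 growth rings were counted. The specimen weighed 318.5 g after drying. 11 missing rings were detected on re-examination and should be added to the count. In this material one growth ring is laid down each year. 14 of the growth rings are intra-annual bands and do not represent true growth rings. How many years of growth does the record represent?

341 years

Adjusted count: 344 − 14 + 11 = 341 growth rings.
With a one-to-one growth ring periodicity this is 341 years.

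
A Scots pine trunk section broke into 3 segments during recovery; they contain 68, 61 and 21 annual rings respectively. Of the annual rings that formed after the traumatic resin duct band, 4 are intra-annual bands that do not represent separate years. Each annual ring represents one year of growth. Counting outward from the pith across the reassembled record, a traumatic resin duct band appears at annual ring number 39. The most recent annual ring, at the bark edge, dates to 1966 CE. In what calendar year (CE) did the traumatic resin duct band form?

1859 CE

Total annual rings = 68 + 61 + 21 = 150.
The traumatic resin duct band sits at annual ring 39 from the pith, so 150 − 39 = 111 annual rings formed after it.
Excluding 4 false annual rings: 111 − 4 = 107.
The annual ring at the bark edge is 1966 CE, so the traumatic resin duct band dates to 1966 − 107 = 1859 CE.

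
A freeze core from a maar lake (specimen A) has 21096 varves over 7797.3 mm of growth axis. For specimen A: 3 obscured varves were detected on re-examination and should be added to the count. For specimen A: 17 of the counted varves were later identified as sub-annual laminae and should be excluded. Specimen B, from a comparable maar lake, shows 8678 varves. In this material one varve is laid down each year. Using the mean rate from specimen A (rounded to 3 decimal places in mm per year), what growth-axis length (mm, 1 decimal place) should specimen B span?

Specimen A: adjusted count: 21096 − 17 + 3 = 21082 varves.
A: 7797.3 mm over 21082 years gives 7797.3 / 21082 ≈ 0.370 mm per year.
For B, 0.370 mm/year × 8678 years = 3210.9 mm.

3210.9 mm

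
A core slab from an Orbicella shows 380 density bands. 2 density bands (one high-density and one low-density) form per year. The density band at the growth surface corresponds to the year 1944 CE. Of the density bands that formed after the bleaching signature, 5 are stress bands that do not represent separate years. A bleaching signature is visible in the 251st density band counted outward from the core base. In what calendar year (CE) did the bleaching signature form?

Between density band 251 and the growth surface there are 380 − 251 = 129 density bands.
Removing the 5 false density bands leaves 129 − 5 = 124 true density bands beyond the bleaching signature.
124 density bands at 2 per year is 124 / 2 = 62 years.
1944 − 62 = 1882 CE.

1882 CE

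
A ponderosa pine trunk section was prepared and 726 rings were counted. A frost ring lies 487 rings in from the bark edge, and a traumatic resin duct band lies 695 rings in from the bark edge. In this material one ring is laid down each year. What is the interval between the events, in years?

208 yr

Separation: 695 − 487 = 208 rings.
That is 208 years at one ring per year.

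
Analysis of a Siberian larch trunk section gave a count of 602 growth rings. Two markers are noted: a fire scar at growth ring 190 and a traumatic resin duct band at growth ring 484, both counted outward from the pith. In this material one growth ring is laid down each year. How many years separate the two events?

The two markers are separated by 484 − 190 = 294 growth rings.
That is 294 years at one growth ring per year.

294 years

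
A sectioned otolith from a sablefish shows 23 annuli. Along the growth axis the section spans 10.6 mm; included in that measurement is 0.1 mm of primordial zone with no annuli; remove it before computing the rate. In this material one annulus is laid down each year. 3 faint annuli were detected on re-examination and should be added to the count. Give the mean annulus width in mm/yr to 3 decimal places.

Adjusted count: 23 + 3 = 26 annuli.
The growth record spans 10.6 − 0.1 = 10.5 mm.
Extension rate ≈ 10.5 / 26 = 0.404 mm/yr.

0.404 mm/yr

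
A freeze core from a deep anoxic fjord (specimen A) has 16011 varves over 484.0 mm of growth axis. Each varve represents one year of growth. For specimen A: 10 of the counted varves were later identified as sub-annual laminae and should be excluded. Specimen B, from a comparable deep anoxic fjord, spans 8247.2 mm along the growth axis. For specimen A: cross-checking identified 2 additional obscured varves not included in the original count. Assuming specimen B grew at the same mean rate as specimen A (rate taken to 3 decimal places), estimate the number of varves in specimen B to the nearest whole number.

274907 varves

Specimen A: adjusted count: 16011 − 10 + 2 = 16003 varves.
A: 484.0 mm over 16003 years gives 484.0 / 16003 ≈ 0.030 mm/yr.
Specimen B: 8247.2 mm / 0.030 mm per year = 274906.67 years ≈ 274907 varves.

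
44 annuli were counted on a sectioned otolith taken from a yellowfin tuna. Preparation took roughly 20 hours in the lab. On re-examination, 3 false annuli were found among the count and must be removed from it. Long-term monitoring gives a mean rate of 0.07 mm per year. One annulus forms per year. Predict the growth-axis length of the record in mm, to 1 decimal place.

2.9 mm

True annulus count = 44 − 3 = 41.
41 years at 0.07 mm/year gives 0.07 × 41 = 2.9 mm.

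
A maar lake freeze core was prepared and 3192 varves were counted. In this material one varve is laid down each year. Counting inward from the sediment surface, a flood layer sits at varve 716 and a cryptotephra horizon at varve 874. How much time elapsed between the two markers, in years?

Separation: 874 − 716 = 158 varves.
That is 158 years at one varve per year.

158 years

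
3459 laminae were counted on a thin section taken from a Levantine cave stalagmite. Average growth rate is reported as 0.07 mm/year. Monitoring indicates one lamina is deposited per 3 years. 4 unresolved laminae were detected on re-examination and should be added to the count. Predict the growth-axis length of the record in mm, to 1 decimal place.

727.2 mm

Correcting the raw count gives 3459 + 4 = 3463 true laminae.
Multiplying by 3 years per lamina: 3463 × 3 = 10389 years.
Predicted length = 0.07 mm/year × 10389 years = 727.2 mm.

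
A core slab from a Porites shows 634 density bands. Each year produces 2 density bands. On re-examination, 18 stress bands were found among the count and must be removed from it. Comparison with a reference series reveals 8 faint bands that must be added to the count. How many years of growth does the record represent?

True density band count = 634 − 18 + 8 = 624.
With 2 density bands per year, 624 / 2 = 312 years.

312 years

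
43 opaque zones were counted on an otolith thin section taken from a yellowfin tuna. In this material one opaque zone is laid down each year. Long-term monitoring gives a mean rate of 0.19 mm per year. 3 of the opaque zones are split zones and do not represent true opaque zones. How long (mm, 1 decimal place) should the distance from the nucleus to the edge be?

7.6 mm

After corrections the count is 43 − 3 = 40 opaque zones.
Length ≈ 0.19 × 40 = 7.6 mm.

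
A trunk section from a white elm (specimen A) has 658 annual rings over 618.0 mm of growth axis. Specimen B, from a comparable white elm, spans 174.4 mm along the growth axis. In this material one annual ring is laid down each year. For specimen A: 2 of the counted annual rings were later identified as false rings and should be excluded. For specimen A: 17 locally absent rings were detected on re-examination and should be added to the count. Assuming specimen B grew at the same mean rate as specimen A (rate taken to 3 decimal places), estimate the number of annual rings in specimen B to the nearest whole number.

Specimen A: after corrections the count is 658 − 2 + 17 = 673 annual rings.
A: Mean rate = 618.0 mm / 673 years ≈ 0.918 mm/yr.
Specimen B: 174.4 mm / 0.918 mm per year = 189.98 years ≈ 190 annual rings.

190 annual rings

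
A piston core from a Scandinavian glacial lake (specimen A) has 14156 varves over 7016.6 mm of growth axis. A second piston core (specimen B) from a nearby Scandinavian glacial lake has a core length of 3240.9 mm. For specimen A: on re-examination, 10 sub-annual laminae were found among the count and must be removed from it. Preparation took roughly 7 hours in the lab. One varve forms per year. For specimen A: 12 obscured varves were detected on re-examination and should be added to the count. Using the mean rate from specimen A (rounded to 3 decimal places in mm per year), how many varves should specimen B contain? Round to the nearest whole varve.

Specimen A: adjusted count: 14156 − 10 + 12 = 14158 varves.
A: Mean rate = 7016.6 mm / 14158 years ≈ 0.496 mm/yr.
Specimen B: 3240.9 mm / 0.496 mm per year = 6534.07 years ≈ 6534 varves.

6534 varves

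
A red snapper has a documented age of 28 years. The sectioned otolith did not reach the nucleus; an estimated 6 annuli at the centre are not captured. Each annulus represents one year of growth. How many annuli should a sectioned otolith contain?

One annulus per year gives 28 annuli over 28 years.
28 − 6 missed = 22 annuli expected in the prepared section.

22 annuli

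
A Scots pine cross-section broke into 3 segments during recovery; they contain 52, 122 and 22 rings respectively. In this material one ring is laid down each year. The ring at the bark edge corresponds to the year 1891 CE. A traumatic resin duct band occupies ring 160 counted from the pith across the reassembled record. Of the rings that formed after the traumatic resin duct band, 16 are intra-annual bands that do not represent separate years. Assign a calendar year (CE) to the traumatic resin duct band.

Total rings = 52 + 122 + 22 = 196.
Between ring 160 and the bark edge there are 196 − 160 = 36 rings.
36 − 16 false = 20 true rings after the traumatic resin duct band.
The ring at the bark edge is 1891 CE, so the traumatic resin duct band dates to 1891 − 20 = 1871 CE.

1871 CE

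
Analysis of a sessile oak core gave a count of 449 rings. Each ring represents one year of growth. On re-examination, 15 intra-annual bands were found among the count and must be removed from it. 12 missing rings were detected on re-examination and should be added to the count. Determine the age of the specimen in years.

True ring count = 449 − 15 + 12 = 446.
One ring per year makes the duration 446 years.

446 years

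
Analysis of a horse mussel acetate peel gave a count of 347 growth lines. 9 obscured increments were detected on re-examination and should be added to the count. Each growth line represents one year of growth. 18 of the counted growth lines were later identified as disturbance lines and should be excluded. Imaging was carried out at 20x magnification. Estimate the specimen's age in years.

After corrections the count is 347 − 18 + 9 = 338 growth lines.
One growth line per year makes the duration 338 years.

338 years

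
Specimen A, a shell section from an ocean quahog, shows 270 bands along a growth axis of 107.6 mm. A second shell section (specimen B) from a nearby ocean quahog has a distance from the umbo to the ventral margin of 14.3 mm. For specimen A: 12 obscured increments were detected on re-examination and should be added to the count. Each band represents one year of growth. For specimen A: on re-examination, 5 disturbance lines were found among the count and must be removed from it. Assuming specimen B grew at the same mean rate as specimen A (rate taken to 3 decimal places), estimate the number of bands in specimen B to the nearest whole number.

Specimen A: correcting the raw count gives 270 − 5 + 12 = 277 true bands.
A: Extension rate ≈ 107.6 / 277 = 0.388 mm per year.
Specimen B: 14.3 mm / 0.388 mm per year = 36.86 years ≈ 37 bands.

37 bands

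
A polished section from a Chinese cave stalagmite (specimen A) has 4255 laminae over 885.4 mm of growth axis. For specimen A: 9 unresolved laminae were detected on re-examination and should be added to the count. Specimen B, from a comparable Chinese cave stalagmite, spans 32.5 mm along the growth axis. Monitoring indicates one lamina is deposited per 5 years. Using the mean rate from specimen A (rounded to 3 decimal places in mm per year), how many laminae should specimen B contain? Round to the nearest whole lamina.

155 laminae

Specimen A: true lamina count = 4255 + 9 = 4264.
Specimen A: multiplying by 5 years per lamina: 4264 × 5 = 21320 years.
A: Extension rate ≈ 885.4 / 21320 = 0.042 mm/year.
For B, 32.5 / 0.042 = 773.81 years; at 5 years per lamina that is 773.81 / 5 ≈ 155 laminae.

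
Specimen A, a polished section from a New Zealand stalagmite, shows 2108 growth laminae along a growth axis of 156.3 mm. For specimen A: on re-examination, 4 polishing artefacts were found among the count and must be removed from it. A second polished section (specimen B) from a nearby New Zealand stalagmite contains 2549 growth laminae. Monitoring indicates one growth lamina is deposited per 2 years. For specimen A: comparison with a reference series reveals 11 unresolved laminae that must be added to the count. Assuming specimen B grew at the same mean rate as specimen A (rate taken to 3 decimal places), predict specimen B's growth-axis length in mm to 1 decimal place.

188.6 mm

Specimen A: after corrections the count is 2108 − 4 + 11 = 2115 growth laminae.
Specimen A: multiplying by 2 years per growth lamina: 2115 × 2 = 4230 years.
A: 156.3 mm over 4230 years gives 156.3 / 4230 ≈ 0.037 mm per year.
Specimen B: 2549 growth laminae at 2 years each span 2549 × 2 = 5098 years. Length of B = 0.037 × 5098 = 188.6 mm.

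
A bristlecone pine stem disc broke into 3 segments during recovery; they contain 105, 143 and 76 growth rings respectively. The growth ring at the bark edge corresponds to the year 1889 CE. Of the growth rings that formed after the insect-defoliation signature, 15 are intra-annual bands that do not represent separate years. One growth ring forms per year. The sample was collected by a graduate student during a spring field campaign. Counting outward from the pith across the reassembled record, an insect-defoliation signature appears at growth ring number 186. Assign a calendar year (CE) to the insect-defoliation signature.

1766 CE

Total growth rings = 105 + 143 + 76 = 324.
Between growth ring 186 and the bark edge there are 324 − 186 = 138 growth rings.
Removing the 15 false growth rings leaves 138 − 15 = 123 true growth rings beyond the insect-defoliation signature.
1889 − 123 = 1766 CE.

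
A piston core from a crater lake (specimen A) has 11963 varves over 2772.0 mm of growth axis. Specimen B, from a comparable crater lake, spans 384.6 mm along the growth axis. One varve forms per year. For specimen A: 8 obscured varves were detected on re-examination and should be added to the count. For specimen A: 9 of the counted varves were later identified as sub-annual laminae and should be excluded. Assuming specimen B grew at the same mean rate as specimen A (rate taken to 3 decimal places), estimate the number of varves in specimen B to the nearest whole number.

Specimen A: correcting the raw count gives 11963 − 9 + 8 = 11962 true varves.
A: Mean rate = 2772.0 mm / 11962 years ≈ 0.232 mm/year.
Specimen B: 384.6 mm / 0.232 mm per year = 1657.76 years ≈ 1658 varves.

1658 varves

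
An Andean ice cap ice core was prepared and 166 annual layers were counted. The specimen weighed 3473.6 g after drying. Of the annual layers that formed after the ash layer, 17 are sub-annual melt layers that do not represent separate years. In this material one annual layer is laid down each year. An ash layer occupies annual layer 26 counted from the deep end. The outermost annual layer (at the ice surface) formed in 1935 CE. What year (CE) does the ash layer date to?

The ash layer sits at annual layer 26 from the deep end, so 166 − 26 = 140 annual layers formed after it.
140 − 17 false = 123 true annual layers after the ash layer.
Counting back 123 years from 1935 CE places the ash layer in 1935 − 123 = 1812 CE.

1812 CE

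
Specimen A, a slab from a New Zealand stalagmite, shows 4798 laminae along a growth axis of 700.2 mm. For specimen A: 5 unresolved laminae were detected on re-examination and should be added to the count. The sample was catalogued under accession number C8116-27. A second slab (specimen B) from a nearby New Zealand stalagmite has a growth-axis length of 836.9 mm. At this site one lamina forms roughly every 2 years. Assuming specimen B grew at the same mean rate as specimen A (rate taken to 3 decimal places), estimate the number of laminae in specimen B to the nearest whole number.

Specimen A: correcting the raw count gives 4798 + 5 = 4803 true laminae.
Specimen A: at 2 years per lamina, 4803 × 2 = 9606 years.
A: 700.2 mm over 9606 years gives 700.2 / 9606 ≈ 0.073 mm/yr.
For B, 836.9 / 0.073 = 11464.38 years; at 2 years per lamina that is 11464.38 / 2 ≈ 5732 laminae.

5732 laminae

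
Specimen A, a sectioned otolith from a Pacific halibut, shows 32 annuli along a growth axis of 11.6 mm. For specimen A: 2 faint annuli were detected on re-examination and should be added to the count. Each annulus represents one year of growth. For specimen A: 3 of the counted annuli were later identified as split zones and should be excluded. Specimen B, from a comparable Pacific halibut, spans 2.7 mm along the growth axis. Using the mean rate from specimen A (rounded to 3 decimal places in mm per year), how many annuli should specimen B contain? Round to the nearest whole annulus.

Specimen A: true annulus count = 32 − 3 + 2 = 31.
A: Extension rate ≈ 11.6 / 31 = 0.374 mm per year.
For B, 2.7 / 0.374 = 7.22 years ≈ 7 annuli.

7 annuli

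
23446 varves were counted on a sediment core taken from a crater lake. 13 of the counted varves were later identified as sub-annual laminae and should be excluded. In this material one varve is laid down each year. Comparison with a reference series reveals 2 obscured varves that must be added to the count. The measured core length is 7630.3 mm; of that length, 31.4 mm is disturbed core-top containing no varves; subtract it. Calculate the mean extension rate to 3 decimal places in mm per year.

0.324 mm per year

Correcting the raw count gives 23446 − 13 + 2 = 23435 true varves.
The growth record spans 7630.3 − 31.4 = 7598.9 mm.
7598.9 mm over 23435 years gives 7598.9 / 23435 ≈ 0.324 mm per year.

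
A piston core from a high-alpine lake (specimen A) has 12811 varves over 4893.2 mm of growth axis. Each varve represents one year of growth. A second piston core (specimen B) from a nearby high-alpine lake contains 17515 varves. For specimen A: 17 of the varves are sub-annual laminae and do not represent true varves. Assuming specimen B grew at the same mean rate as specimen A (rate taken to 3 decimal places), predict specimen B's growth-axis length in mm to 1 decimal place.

6690.7 mm

Specimen A: after corrections the count is 12811 − 17 = 12794 varves.
A: 4893.2 mm over 12794 years gives 4893.2 / 12794 ≈ 0.382 mm/year.
Length of B = 0.382 × 17515 = 6690.7 mm.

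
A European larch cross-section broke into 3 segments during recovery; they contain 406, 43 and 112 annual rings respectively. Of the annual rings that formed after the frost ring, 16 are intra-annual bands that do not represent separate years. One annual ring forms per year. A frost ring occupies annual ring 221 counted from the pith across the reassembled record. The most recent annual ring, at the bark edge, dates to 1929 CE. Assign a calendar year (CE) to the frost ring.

1605 CE

Total annual rings = 406 + 43 + 112 = 561.
Between annual ring 221 and the bark edge there are 561 − 221 = 340 annual rings.
340 − 16 false = 324 true annual rings after the frost ring.
The annual ring at the bark edge is 1929 CE, so the frost ring dates to 1929 − 324 = 1605 CE.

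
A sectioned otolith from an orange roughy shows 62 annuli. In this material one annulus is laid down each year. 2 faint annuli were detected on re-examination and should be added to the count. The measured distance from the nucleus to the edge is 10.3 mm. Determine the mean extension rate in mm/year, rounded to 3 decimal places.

True annulus count = 62 + 2 = 64.
Extension rate ≈ 10.3 / 64 = 0.161 mm/year.

0.161 mm/year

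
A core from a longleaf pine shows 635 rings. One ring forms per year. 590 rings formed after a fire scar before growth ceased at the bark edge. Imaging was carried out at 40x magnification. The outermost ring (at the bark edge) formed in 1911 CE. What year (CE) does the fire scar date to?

1321 CE

There are 590 rings younger than the fire scar.
The ring at the bark edge is 1911 CE, so the fire scar dates to 1911 − 590 = 1321 CE.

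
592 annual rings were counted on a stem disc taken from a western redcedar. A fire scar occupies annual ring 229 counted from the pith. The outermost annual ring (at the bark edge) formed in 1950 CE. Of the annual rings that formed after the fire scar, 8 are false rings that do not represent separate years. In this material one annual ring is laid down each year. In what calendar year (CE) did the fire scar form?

1595 CE

Between annual ring 229 and the bark edge there are 592 − 229 = 363 annual rings.
Excluding 8 false annual rings: 363 − 8 = 355.
The annual ring at the bark edge is 1950 CE, so the fire scar dates to 1950 − 355 = 1595 CE.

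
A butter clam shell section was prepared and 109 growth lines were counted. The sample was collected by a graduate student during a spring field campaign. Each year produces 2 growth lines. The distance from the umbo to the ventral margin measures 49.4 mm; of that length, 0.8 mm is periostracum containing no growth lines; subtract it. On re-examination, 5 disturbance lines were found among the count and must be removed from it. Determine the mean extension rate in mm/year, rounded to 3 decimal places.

After corrections the count is 109 − 5 = 104 growth lines.
With 2 growth lines per year, 104 / 2 = 52 years.
Net length = 49.4 − 0.8 = 48.6 mm.
Extension rate ≈ 48.6 / 52 = 0.935 mm/year.

0.935 mm/year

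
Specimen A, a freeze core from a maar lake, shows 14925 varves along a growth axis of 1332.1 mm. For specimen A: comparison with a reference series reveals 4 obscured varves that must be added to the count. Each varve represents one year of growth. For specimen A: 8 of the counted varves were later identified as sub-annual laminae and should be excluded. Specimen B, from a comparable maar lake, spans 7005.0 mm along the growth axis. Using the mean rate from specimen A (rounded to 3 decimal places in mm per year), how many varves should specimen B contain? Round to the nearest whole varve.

78708 varves

Specimen A: after corrections the count is 14925 − 8 + 4 = 14921 varves.
A: Mean rate = 1332.1 mm / 14921 years ≈ 0.089 mm/yr.
B spans 7005.0 / 0.089 = 78707.87 years ≈ 78708 varves.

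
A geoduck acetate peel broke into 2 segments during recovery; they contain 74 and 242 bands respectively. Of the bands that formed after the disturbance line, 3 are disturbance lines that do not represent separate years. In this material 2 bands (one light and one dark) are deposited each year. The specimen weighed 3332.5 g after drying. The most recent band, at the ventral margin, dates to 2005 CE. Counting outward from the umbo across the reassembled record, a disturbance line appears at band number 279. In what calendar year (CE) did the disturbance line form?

1988 CE

Total bands = 74 + 242 = 316.
316 − 279 = 37 bands lie beyond the disturbance line toward the ventral margin.
Removing the 3 false bands leaves 37 − 3 = 34 true bands beyond the disturbance line.
Dividing by 2 bands per year: 34 / 2 = 17 years.
Counting back 17 years from 2005 CE places the disturbance line in 2005 − 17 = 1988 CE.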